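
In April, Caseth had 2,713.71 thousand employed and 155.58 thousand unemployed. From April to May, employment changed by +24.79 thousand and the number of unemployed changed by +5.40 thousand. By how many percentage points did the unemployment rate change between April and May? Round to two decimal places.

The unemployment rate changed by +0.13 percentage points.

April: labor force = 2,713.71 + 155.58 = 2,869.29; u = 155.58/2,869.29 = 5.42%.
May: labor force = 2,738.50 + 160.98 = 2,899.48; u = 160.98/2,899.48 = 5.55%.
Change = 5.55% − 5.42% = +0.13 pp.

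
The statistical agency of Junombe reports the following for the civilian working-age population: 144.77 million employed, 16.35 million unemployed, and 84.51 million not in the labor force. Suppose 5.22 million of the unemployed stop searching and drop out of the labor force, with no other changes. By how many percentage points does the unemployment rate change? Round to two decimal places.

The unemployment rate changes by −3.01 percentage points.

Initially, labor force = 144.77 + 16.35 = 161.12 million, so u = 16.35/161.12 = 10.15%.
After the change, unemployed and labor force both fall by 5.22 → E = 144.77, U = 11.13, labor force = 155.90 million.
New unemployment rate = 11.13 / 155.90 = 7.14%.
Change = 7.14% − 10.15% = −3.01 percentage points.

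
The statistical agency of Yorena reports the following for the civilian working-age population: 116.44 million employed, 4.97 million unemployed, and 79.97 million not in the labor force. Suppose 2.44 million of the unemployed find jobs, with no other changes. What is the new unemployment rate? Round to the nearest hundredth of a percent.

Initially, labor force = 116.44 + 4.97 = 121.41 million, so u = 4.97/121.41 = 4.09%.
After the change, unemployed falls and employed rises by 2.44; labor force unchanged → E = 118.88, U = 2.53, labor force = 121.41 million.
New unemployment rate = 2.53 / 121.41 = 2.08%.

New unemployment rate ≈ 2.08%.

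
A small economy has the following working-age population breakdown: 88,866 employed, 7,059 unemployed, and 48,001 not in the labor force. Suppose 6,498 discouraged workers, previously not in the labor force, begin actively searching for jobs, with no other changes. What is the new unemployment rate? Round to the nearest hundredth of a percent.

Initially, labor force = 88,866 + 7,059 = 95,925, so u = 7,059/95,925 = 7.36%.
After the change, unemployed and labor force both rise by 6,498 → E = 88,866, U = 13,557, labor force = 102,423.
New unemployment rate = 13,557 / 102,423 = 13.24%.

New unemployment rate ≈ 13.24%.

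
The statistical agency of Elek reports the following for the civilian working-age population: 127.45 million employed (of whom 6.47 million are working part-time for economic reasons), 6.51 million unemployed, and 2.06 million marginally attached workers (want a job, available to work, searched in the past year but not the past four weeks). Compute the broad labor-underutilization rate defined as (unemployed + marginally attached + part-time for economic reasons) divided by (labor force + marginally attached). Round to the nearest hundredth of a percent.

Labor force = 127.45 + 6.51 = 133.96 million.
Numerator = 6.51 + 2.06 + 6.47 = 15.04 million.
Denominator = 133.96 + 2.06 = 136.02 million.
Broad rate = 15.04 / 136.02 = 11.06%.

Broad underutilization rate ≈ 11.06%.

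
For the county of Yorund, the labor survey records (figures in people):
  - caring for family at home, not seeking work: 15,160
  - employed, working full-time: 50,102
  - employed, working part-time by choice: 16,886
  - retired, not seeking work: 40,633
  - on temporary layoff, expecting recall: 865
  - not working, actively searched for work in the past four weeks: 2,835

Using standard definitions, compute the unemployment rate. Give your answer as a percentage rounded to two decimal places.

Employed = 50,102 + 16,886 = 66,988.
Unemployed = 865 + 2,835 = 3,700 (jobless and actively searching, or on temporary layoff).
Labor force = 66,988 + 3,700 = 70,688.
Unemployment rate = 3,700 / 70,688 = 5.23%.

Unemployment rate ≈ 5.23%.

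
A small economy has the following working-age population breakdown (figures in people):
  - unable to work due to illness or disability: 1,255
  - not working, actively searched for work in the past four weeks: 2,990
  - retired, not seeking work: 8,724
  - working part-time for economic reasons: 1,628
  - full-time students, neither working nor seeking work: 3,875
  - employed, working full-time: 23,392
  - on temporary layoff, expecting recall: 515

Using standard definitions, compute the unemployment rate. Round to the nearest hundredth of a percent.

Employed = 1,628 + 23,392 = 25,020 (anyone who worked, including part-time for economic reasons, counts as employed).
Unemployed = 2,990 + 515 = 3,505 (jobless and actively searching, or on temporary layoff).
Labor force = 25,020 + 3,505 = 28,525.
Unemployment rate = 3,505 / 28,525 = 12.29%.

Unemployment rate ≈ 12.29%.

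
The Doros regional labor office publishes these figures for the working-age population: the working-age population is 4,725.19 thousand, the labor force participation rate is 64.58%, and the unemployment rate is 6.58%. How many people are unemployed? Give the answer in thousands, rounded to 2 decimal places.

About 200.79 thousand are unemployed.

Labor force = 0.6458 × 4,725.19 = 3,051.53 thousand.
Unemployed = 0.0658 × 3,051.53 ≈ 200.79 thousand.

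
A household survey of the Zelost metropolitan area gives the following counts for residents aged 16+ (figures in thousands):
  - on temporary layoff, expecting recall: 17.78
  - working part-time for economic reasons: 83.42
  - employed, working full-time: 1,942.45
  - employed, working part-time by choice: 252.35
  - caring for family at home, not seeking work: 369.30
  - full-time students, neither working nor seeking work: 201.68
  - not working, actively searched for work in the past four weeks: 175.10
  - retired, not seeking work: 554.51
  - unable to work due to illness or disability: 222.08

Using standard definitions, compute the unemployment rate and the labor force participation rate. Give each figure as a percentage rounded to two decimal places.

Employed = 83.42 + 1,942.45 + 252.35 = 2,278.22 thousand (anyone who worked, including part-time for economic reasons, counts as employed).
Unemployed = 17.78 + 175.10 = 192.88 thousand (jobless and actively searching, or on temporary layoff).
Labor force = 2,278.22 + 192.88 = 2,471.10 thousand.
Not in labor force = 369.30 + 201.68 + 554.51 + 222.08 = 1,347.57 thousand (those not working and not actively searching are outside the labor force).
Civilian working-age population = 2,471.10 + 1,347.57 = 3,818.67 thousand.
Unemployment rate = 192.88 / 2,471.10 = 7.81%.
Labor force participation rate = 2,471.10 / 3,818.67 = 64.71%.

Unemployment rate ≈ 7.81%; labor force participation rate ≈ 64.71%.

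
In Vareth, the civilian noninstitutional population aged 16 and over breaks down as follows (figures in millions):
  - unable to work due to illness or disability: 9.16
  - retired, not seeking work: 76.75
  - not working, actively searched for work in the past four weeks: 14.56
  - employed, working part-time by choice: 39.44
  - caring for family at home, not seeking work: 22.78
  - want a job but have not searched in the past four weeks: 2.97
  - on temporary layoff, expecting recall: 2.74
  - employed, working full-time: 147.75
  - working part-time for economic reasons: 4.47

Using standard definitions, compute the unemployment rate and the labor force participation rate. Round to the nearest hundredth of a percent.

Employed = 39.44 + 147.75 + 4.47 = 191.66 million (anyone who worked, including part-time for economic reasons, counts as employed).
Unemployed = 14.56 + 2.74 = 17.30 million (jobless and actively searching, or on temporary layoff).
Labor force = 191.66 + 17.30 = 208.96 million.
Not in labor force = 9.16 + 76.75 + 22.78 + 2.97 = 111.66 million (those not working and not actively searching are outside the labor force — including those who want a job but have given up searching).
Civilian working-age population = 208.96 + 111.66 = 320.62 million.
Unemployment rate = 17.30 / 208.96 = 8.28%.
Labor force participation rate = 208.96 / 320.62 = 65.17%.

Unemployment rate ≈ 8.28%; labor force participation rate ≈ 65.17%.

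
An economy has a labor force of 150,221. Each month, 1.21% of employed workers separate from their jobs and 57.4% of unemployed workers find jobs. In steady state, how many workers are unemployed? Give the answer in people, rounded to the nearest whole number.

Steady-state unemployment rate u* = s/(s+f) = 1.21/(1.21+57.4) = 0.020645.
Unemployed = u* × labor force = 0.020645 × 150,221 ≈ 3,101.

About 3,101 are unemployed in steady state.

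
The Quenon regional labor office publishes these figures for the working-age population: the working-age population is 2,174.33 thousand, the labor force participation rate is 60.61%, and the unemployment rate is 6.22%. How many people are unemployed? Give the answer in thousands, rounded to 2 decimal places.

Labor force = 0.6061 × 2,174.33 = 1,317.86 thousand.
Unemployed = 0.0622 × 1,317.86 ≈ 81.97 thousand.

About 81.97 thousand are unemployed.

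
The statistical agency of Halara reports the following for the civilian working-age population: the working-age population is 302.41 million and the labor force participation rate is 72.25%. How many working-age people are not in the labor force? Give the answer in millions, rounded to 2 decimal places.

About 83.92 million are not in the labor force.

Share not in the labor force = 1 − 0.7225 = 0.2775.
Not in labor force = 0.2775 × 302.41 ≈ 83.92 million.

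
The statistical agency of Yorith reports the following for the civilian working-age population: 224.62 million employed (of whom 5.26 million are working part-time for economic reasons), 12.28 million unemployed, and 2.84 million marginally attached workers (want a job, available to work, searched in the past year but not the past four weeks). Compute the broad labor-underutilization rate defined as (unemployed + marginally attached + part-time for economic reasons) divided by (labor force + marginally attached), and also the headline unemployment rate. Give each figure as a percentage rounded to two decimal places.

Broad underutilization rate ≈ 8.50%; headline unemployment rate ≈ 5.18%.

Labor force = 224.62 + 12.28 = 236.90 million.
Numerator = 12.28 + 2.84 + 5.26 = 20.38 million.
Denominator = 236.90 + 2.84 = 239.74 million.
Broad rate = 20.38 / 239.74 = 8.50%.
Headline unemployment rate = 12.28 / 236.90 = 5.18%.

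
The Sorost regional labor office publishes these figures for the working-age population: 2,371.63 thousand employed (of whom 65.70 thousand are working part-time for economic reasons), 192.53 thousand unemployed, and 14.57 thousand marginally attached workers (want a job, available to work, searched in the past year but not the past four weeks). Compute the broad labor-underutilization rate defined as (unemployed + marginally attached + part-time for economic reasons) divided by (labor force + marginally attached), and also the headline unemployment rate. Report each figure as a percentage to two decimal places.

Labor force = 2,371.63 + 192.53 = 2,564.16 thousand.
Numerator = 192.53 + 14.57 + 65.70 = 272.80 thousand.
Denominator = 2,564.16 + 14.57 = 2,578.73 thousand.
Broad rate = 272.80 / 2,578.73 = 10.58%.
Headline unemployment rate = 192.53 / 2,564.16 = 7.51%.

Broad underutilization rate ≈ 10.58%; headline unemployment rate ≈ 7.51%.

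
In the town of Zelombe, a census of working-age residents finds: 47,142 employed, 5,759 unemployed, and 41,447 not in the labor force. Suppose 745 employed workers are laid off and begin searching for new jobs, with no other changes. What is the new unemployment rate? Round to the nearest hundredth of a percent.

New unemployment rate ≈ 12.29%.

Initially, labor force = 47,142 + 5,759 = 52,901, so u = 5,759/52,901 = 10.89%.
After the change, employed falls and unemployed rises by 745; labor force unchanged → E = 46,397, U = 6,504, labor force = 52,901.
New unemployment rate = 6,504 / 52,901 = 12.29%.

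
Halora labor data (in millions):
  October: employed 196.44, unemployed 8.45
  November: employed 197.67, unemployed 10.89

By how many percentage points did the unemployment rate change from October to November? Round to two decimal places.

October: labor force = 196.44 + 8.45 = 204.89; u = 8.45/204.89 = 4.12%.
November: labor force = 197.67 + 10.89 = 208.56; u = 10.89/208.56 = 5.22%.
Change = 5.22% − 4.12% = +1.10 pp.

The unemployment rate changed by +1.10 percentage points.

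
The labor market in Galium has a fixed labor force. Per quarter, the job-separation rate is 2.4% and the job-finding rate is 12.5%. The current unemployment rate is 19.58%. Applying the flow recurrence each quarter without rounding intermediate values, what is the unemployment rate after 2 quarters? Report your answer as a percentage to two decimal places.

Unemployment rate after two quarters ≈ 18.62%.

With a fixed labor force, u_{t+1} = u_t + s·(1−u_t) − f·u_t = u_t·(1−s−f) + s.
Here 1−s−f = 0.851 and s = 0.024.
u_1 = 0.195800 × 0.851 + 0.024 = 0.190626.
u_2 = 0.190626 × 0.851 + 0.024 = 0.186223.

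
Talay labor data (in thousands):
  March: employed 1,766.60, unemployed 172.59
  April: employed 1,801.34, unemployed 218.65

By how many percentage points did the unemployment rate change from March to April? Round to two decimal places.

March: labor force = 1,766.60 + 172.59 = 1,939.19; u = 172.59/1,939.19 = 8.90%.
April: labor force = 1,801.34 + 218.65 = 2,019.99; u = 218.65/2,019.99 = 10.82%.
Change = 10.82% − 8.90% = +1.92 pp.

The unemployment rate changed by +1.92 percentage points.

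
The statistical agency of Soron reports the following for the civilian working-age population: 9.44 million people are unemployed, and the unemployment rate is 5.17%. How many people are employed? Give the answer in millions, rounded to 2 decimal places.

Labor force = U / u = 9.44 / 0.0517 ≈ 182.59 million.
Employed = labor force − unemployed = 182.59 − 9.44 = 173.15 million.

About 173.15 million are employed.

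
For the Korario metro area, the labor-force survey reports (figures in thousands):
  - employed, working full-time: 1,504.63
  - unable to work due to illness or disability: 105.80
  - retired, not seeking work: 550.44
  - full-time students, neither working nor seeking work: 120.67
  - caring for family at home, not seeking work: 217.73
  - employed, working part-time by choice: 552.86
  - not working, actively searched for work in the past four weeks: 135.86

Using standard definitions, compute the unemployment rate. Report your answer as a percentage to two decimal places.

Employed = 1,504.63 + 552.86 = 2,057.49 thousand.
Unemployed = 135.86 thousand.
Labor force = 2,057.49 + 135.86 = 2,193.35 thousand.
Unemployment rate = 135.86 / 2,193.35 = 6.19%.

Unemployment rate ≈ 6.19%.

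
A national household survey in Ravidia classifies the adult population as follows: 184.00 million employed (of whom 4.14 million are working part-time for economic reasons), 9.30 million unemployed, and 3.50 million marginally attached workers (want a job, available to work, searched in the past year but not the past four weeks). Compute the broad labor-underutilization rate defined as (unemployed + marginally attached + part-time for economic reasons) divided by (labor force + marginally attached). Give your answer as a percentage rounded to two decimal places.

Labor force = 184.00 + 9.30 = 193.30 million.
Numerator = 9.30 + 3.50 + 4.14 = 16.94 million.
Denominator = 193.30 + 3.50 = 196.80 million.
Broad rate = 16.94 / 196.80 = 8.61%.

Broad underutilization rate ≈ 8.61%.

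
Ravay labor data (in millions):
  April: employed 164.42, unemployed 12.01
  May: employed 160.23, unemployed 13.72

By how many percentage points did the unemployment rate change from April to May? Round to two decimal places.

April: labor force = 164.42 + 12.01 = 176.43; u = 12.01/176.43 = 6.81%.
May: labor force = 160.23 + 13.72 = 173.95; u = 13.72/173.95 = 7.89%.
Change = 7.89% − 6.81% = +1.08 pp.

The unemployment rate changed by +1.08 percentage points.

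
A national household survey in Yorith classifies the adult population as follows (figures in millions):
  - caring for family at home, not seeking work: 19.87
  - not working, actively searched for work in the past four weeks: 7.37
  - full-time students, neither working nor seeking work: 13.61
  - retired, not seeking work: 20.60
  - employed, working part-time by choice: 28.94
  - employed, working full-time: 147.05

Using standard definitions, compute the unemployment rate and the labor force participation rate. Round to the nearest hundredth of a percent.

Unemployment rate ≈ 4.02%; labor force participation rate ≈ 77.22%.

Employed = 28.94 + 147.05 = 175.99 million.
Unemployed = 7.37 million.
Labor force = 175.99 + 7.37 = 183.36 million.
Not in labor force = 19.87 + 13.61 + 20.60 = 54.08 million (those not working and not actively searching are outside the labor force).
Civilian working-age population = 183.36 + 54.08 = 237.44 million.
Unemployment rate = 7.37 / 183.36 = 4.02%.
Labor force participation rate = 183.36 / 237.44 = 77.22%.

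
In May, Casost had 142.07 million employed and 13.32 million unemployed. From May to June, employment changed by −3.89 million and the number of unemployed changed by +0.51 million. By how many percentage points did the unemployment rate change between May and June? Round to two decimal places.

The unemployment rate changed by +0.53 percentage points.

May: labor force = 142.07 + 13.32 = 155.39; u = 13.32/155.39 = 8.57%.
June: labor force = 138.18 + 13.83 = 152.01; u = 13.83/152.01 = 9.10%.
Change = 9.10% − 8.57% = +0.53 pp.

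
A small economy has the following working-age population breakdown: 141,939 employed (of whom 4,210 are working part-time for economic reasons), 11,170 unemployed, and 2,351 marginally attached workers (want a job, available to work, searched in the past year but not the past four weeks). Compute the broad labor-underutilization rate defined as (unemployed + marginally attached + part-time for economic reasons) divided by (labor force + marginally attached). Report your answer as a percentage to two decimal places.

Broad underutilization rate ≈ 11.41%.

Labor force = 141,939 + 11,170 = 153,109.
Numerator = 11,170 + 2,351 + 4,210 = 17,731.
Denominator = 153,109 + 2,351 = 155,460.
Broad rate = 17,731 / 155,460 = 11.41%.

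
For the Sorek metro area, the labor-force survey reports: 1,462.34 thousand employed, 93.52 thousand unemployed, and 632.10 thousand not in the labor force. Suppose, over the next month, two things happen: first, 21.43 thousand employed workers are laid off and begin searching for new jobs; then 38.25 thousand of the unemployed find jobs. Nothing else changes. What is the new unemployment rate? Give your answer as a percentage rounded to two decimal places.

New unemployment rate ≈ 4.93%.

Initially, labor force = 1,462.34 + 93.52 = 1,555.86 thousand, so u = 93.52/1,555.86 = 6.01%.
After the first change, employed falls and unemployed rises by 21.43; labor force unchanged → E = 1,440.91, U = 114.95, labor force = 1,555.86 thousand.
After the second change, unemployed falls and employed rises by 38.25; labor force unchanged → E = 1,479.16, U = 76.70, labor force = 1,555.86 thousand.
New unemployment rate = 76.70 / 1,555.86 = 4.93%.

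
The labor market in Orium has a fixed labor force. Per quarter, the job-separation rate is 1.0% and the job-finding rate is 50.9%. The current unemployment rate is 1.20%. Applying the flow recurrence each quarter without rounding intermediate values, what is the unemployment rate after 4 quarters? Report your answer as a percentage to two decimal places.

With a fixed labor force, u_{t+1} = u_t + s·(1−u_t) − f·u_t = u_t·(1−s−f) + s.
Here 1−s−f = 0.481 and s = 0.010.
u_1 = 0.012000 × 0.481 + 0.010 = 0.015772.
u_2 = 0.015772 × 0.481 + 0.010 = 0.017586.
u_3 = 0.017586 × 0.481 + 0.010 = 0.018459.
u_4 = 0.018459 × 0.481 + 0.010 = 0.018879.

Unemployment rate after four quarters ≈ 1.89%.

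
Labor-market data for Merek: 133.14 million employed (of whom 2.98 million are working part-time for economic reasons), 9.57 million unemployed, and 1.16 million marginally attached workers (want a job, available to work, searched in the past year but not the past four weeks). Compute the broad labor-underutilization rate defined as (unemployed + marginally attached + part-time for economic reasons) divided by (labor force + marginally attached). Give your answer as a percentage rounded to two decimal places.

Broad underutilization rate ≈ 9.53%.

Labor force = 133.14 + 9.57 = 142.71 million.
Numerator = 9.57 + 1.16 + 2.98 = 13.71 million.
Denominator = 142.71 + 1.16 = 143.87 million.
Broad rate = 13.71 / 143.87 = 9.53%.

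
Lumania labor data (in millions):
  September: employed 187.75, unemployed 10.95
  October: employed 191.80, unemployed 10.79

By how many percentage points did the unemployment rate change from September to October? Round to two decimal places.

The unemployment rate changed by −0.18 percentage points.

September: labor force = 187.75 + 10.95 = 198.70; u = 10.95/198.70 = 5.51%.
October: labor force = 191.80 + 10.79 = 202.59; u = 10.79/202.59 = 5.33%.
Change = 5.33% − 5.51% = −0.18 pp.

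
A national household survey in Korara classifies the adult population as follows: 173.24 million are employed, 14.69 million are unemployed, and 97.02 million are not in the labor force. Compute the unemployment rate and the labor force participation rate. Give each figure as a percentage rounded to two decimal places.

Labor force = employed + unemployed = 173.24 + 14.69 = 187.93 million.
Working-age population = 187.93 + 97.02 = 284.95 million.
Unemployment rate = 14.69 / 187.93 = 7.82%.
Labor force participation rate = 187.93 / 284.95 = 65.95%.

Unemployment rate ≈ 7.82%; labor force participation rate ≈ 65.95%.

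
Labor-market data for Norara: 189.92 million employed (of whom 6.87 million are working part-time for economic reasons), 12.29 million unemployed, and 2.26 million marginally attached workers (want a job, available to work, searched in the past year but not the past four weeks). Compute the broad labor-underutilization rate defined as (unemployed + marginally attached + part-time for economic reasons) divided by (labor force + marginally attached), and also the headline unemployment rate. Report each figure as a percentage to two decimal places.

Broad underutilization rate ≈ 10.48%; headline unemployment rate ≈ 6.08%.

Labor force = 189.92 + 12.29 = 202.21 million.
Numerator = 12.29 + 2.26 + 6.87 = 21.42 million.
Denominator = 202.21 + 2.26 = 204.47 million.
Broad rate = 21.42 / 204.47 = 10.48%.
Headline unemployment rate = 12.29 / 202.21 = 6.08%.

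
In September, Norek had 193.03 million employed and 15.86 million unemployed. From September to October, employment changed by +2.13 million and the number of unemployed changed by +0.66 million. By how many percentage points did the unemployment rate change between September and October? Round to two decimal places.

September: labor force = 193.03 + 15.86 = 208.89; u = 15.86/208.89 = 7.59%.
October: labor force = 195.16 + 16.52 = 211.68; u = 16.52/211.68 = 7.80%.
Change = 7.80% − 7.59% = +0.21 pp.

The unemployment rate changed by +0.21 percentage points.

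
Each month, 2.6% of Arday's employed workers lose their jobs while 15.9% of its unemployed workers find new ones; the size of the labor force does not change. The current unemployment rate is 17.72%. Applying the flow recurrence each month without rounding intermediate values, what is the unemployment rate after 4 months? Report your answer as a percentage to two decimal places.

With a fixed labor force, u_{t+1} = u_t + s·(1−u_t) − f·u_t = u_t·(1−s−f) + s.
Here 1−s−f = 0.815 and s = 0.026.
u_1 = 0.177200 × 0.815 + 0.026 = 0.170418.
u_2 = 0.170418 × 0.815 + 0.026 = 0.164891.
u_3 = 0.164891 × 0.815 + 0.026 = 0.160386.
u_4 = 0.160386 × 0.815 + 0.026 = 0.156715.

Unemployment rate after four months ≈ 15.67%.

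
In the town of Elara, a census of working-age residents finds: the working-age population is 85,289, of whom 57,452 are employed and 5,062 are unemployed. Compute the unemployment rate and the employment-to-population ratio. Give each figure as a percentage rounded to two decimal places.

Unemployment rate ≈ 8.10%; employment-population ratio ≈ 67.36%.

Labor force = employed + unemployed = 57,452 + 5,062 = 62,514.
Unemployment rate = 5,062 / 62,514 = 8.10%.
Employment-population ratio = 57,452 / 85,289 = 67.36%.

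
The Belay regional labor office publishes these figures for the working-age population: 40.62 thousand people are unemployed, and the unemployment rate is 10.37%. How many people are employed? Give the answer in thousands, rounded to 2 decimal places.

About 351.09 thousand are employed.

Labor force = U / u = 40.62 / 0.1037 ≈ 391.71 thousand.
Employed = labor force − unemployed = 391.71 − 40.62 = 351.09 thousand.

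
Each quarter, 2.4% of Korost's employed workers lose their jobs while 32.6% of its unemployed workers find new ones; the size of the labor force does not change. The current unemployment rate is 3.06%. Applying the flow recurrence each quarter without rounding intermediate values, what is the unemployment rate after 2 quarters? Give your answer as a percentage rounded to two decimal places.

With a fixed labor force, u_{t+1} = u_t + s·(1−u_t) − f·u_t = u_t·(1−s−f) + s.
Here 1−s−f = 0.650 and s = 0.024.
u_1 = 0.030600 × 0.650 + 0.024 = 0.043890.
u_2 = 0.043890 × 0.650 + 0.024 = 0.052528.

Unemployment rate after two quarters ≈ 5.25%.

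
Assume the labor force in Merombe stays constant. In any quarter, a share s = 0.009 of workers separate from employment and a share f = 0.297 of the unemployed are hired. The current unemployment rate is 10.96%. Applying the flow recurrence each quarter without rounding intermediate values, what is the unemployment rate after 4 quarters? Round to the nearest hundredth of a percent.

With a fixed labor force, u_{t+1} = u_t + s·(1−u_t) − f·u_t = u_t·(1−s−f) + s.
Here 1−s−f = 0.694 and s = 0.009.
u_1 = 0.109600 × 0.694 + 0.009 = 0.085062.
u_2 = 0.085062 × 0.694 + 0.009 = 0.068033.
u_3 = 0.068033 × 0.694 + 0.009 = 0.056215.
u_4 = 0.056215 × 0.694 + 0.009 = 0.048013.

Unemployment rate after four quarters ≈ 4.80%.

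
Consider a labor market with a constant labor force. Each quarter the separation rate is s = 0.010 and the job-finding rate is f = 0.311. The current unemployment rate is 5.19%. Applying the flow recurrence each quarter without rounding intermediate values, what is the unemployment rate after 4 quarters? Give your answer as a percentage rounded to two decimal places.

With a fixed labor force, u_{t+1} = u_t + s·(1−u_t) − f·u_t = u_t·(1−s−f) + s.
Here 1−s−f = 0.679 and s = 0.010.
u_1 = 0.051900 × 0.679 + 0.010 = 0.045240.
u_2 = 0.045240 × 0.679 + 0.010 = 0.040718.
u_3 = 0.040718 × 0.679 + 0.010 = 0.037648.
u_4 = 0.037648 × 0.679 + 0.010 = 0.035563.

Unemployment rate after four quarters ≈ 3.56%.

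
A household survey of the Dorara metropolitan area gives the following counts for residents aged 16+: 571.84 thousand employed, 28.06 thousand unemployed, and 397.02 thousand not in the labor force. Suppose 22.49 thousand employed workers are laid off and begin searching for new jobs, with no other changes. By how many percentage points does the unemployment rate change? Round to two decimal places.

The unemployment rate changes by +3.75 percentage points.

Initially, labor force = 571.84 + 28.06 = 599.90 thousand, so u = 28.06/599.90 = 4.68%.
After the change, employed falls and unemployed rises by 22.49; labor force unchanged → E = 549.35, U = 50.55, labor force = 599.90 thousand.
New unemployment rate = 50.55 / 599.90 = 8.43%.
Change = 8.43% − 4.68% = +3.75 percentage points.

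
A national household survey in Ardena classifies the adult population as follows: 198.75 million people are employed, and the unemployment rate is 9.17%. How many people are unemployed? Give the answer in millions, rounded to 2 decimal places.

Let U be the number unemployed. The labor force is E + U, and U/(E+U) = 0.0917.
So U = 0.0917 × 198.75 / (1 − 0.0917) = 18.2254 / 0.9083 ≈ 20.07 million.

About 20.07 million are unemployed.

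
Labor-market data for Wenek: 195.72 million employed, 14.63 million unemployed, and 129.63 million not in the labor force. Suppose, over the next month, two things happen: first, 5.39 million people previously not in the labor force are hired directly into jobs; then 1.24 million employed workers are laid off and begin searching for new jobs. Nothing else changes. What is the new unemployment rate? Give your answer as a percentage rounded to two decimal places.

Initially, labor force = 195.72 + 14.63 = 210.35 million, so u = 14.63/210.35 = 6.96%.
After the first change, employed and labor force both rise by 5.39; unemployed unchanged → E = 201.11, U = 14.63, labor force = 215.74 million.
After the second change, employed falls and unemployed rises by 1.24; labor force unchanged → E = 199.87, U = 15.87, labor force = 215.74 million.
New unemployment rate = 15.87 / 215.74 = 7.36%.

New unemployment rate ≈ 7.36%.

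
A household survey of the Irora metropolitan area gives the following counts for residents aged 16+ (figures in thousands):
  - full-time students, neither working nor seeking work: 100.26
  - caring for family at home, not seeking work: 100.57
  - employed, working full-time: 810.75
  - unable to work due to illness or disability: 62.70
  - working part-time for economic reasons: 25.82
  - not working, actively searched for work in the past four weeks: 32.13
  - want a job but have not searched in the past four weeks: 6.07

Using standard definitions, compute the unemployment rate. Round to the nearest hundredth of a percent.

Unemployment rate ≈ 3.70%.

Employed = 810.75 + 25.82 = 836.57 thousand (anyone who worked, including part-time for economic reasons, counts as employed).
Unemployed = 32.13 thousand.
Labor force = 836.57 + 32.13 = 868.70 thousand.
Unemployment rate = 32.13 / 868.70 = 3.70%.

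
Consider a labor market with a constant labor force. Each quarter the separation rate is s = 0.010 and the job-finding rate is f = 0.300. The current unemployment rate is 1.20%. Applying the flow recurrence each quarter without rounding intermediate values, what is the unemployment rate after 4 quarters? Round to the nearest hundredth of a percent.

With a fixed labor force, u_{t+1} = u_t + s·(1−u_t) − f·u_t = u_t·(1−s−f) + s.
Here 1−s−f = 0.690 and s = 0.010.
u_1 = 0.012000 × 0.690 + 0.010 = 0.018280.
u_2 = 0.018280 × 0.690 + 0.010 = 0.022613.
u_3 = 0.022613 × 0.690 + 0.010 = 0.025603.
u_4 = 0.025603 × 0.690 + 0.010 = 0.027666.

Unemployment rate after four quarters ≈ 2.77%.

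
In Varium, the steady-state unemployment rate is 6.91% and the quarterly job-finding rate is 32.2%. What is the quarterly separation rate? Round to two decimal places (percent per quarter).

From u* = s/(s+f): s = u·f/(1−u).
s = 0.0691 × 32.2 / (1 − 0.0691) = 2.2250 / 0.9309 ≈ 2.39% per quarter.

Separation rate ≈ 2.39% per quarter.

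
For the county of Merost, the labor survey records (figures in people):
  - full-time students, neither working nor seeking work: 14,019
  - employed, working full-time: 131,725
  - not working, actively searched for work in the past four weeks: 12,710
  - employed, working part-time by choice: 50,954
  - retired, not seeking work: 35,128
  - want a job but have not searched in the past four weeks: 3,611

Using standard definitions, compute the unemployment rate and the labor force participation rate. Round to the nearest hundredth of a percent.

Unemployment rate ≈ 6.50%; labor force participation rate ≈ 78.74%.

Employed = 131,725 + 50,954 = 182,679.
Unemployed = 12,710.
Labor force = 182,679 + 12,710 = 195,389.
Not in labor force = 14,019 + 35,128 + 3,611 = 52,758 (those not working and not actively searching are outside the labor force — including those who want a job but have given up searching).
Civilian working-age population = 195,389 + 52,758 = 248,147.
Unemployment rate = 12,710 / 195,389 = 6.50%.
Labor force participation rate = 195,389 / 248,147 = 78.74%.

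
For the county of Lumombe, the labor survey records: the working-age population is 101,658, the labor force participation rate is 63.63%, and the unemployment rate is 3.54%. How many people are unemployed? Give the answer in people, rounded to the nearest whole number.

Labor force = 0.6363 × 101,658 = 64,685.
Unemployed = 0.0354 × 64,685 ≈ 2,290.

About 2,290 are unemployed.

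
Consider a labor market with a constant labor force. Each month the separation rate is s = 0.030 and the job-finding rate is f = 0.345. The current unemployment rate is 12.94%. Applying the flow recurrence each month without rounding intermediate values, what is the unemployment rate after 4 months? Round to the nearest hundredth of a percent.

With a fixed labor force, u_{t+1} = u_t + s·(1−u_t) − f·u_t = u_t·(1−s−f) + s.
Here 1−s−f = 0.625 and s = 0.030.
u_1 = 0.129400 × 0.625 + 0.030 = 0.110875.
u_2 = 0.110875 × 0.625 + 0.030 = 0.099297.
u_3 = 0.099297 × 0.625 + 0.030 = 0.092061.
u_4 = 0.092061 × 0.625 + 0.030 = 0.087538.

Unemployment rate after four months ≈ 8.75%.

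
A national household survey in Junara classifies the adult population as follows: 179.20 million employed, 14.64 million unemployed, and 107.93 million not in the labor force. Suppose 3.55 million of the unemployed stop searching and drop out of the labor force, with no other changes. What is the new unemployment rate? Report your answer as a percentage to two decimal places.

Initially, labor force = 179.20 + 14.64 = 193.84 million, so u = 14.64/193.84 = 7.55%.
After the change, unemployed and labor force both fall by 3.55 → E = 179.20, U = 11.09, labor force = 190.29 million.
New unemployment rate = 11.09 / 190.29 = 5.83%.

New unemployment rate ≈ 5.83%.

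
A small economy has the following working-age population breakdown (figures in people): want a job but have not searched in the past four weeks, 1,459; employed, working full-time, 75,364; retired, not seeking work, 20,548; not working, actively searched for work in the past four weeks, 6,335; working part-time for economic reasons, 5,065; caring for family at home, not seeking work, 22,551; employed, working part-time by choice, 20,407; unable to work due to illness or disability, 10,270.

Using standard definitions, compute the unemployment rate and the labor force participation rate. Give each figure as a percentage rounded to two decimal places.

Unemployment rate ≈ 5.91%; labor force participation rate ≈ 66.16%.

Employed = 75,364 + 5,065 + 20,407 = 100,836 (anyone who worked, including part-time for economic reasons, counts as employed).
Unemployed = 6,335.
Labor force = 100,836 + 6,335 = 107,171.
Not in labor force = 1,459 + 20,548 + 22,551 + 10,270 = 54,828 (those not working and not actively searching are outside the labor force — including those who want a job but have given up searching).
Civilian working-age population = 107,171 + 54,828 = 161,999.
Unemployment rate = 6,335 / 107,171 = 5.91%.
Labor force participation rate = 107,171 / 161,999 = 66.16%.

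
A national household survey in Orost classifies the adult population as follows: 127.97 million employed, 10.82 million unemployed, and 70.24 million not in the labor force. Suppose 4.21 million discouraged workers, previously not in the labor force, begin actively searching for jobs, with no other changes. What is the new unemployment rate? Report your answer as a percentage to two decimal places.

Initially, labor force = 127.97 + 10.82 = 138.79 million, so u = 10.82/138.79 = 7.80%.
After the change, unemployed and labor force both rise by 4.21 → E = 127.97, U = 15.03, labor force = 143.00 million.
New unemployment rate = 15.03 / 143.00 = 10.51%.

New unemployment rate ≈ 10.51%.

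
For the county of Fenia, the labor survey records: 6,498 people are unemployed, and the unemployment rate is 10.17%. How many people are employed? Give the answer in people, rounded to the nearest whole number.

About 57,396 are employed.

Labor force = U / u = 6,498 / 0.1017 ≈ 63,894.
Employed = labor force − unemployed = 63,894 − 6,498 = 57,396.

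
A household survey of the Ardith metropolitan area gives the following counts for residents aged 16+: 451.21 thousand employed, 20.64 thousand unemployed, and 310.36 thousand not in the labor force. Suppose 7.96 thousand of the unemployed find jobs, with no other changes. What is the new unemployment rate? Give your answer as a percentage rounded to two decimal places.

New unemployment rate ≈ 2.69%.

Initially, labor force = 451.21 + 20.64 = 471.85 thousand, so u = 20.64/471.85 = 4.37%.
After the change, unemployed falls and employed rises by 7.96; labor force unchanged → E = 459.17, U = 12.68, labor force = 471.85 thousand.
New unemployment rate = 12.68 / 471.85 = 2.69%.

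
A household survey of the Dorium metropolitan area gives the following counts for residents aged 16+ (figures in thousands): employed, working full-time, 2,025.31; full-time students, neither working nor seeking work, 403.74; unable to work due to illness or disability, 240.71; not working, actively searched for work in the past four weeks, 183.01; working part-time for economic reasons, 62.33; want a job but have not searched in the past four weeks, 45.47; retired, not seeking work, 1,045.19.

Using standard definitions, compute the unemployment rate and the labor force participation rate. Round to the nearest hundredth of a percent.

Unemployment rate ≈ 8.06%; labor force participation rate ≈ 56.68%.

Employed = 2,025.31 + 62.33 = 2,087.64 thousand (anyone who worked, including part-time for economic reasons, counts as employed).
Unemployed = 183.01 thousand.
Labor force = 2,087.64 + 183.01 = 2,270.65 thousand.
Not in labor force = 403.74 + 240.71 + 45.47 + 1,045.19 = 1,735.11 thousand (those not working and not actively searching are outside the labor force — including those who want a job but have given up searching).
Civilian working-age population = 2,270.65 + 1,735.11 = 4,005.76 thousand.
Unemployment rate = 183.01 / 2,270.65 = 8.06%.
Labor force participation rate = 2,270.65 / 4,005.76 = 56.68%.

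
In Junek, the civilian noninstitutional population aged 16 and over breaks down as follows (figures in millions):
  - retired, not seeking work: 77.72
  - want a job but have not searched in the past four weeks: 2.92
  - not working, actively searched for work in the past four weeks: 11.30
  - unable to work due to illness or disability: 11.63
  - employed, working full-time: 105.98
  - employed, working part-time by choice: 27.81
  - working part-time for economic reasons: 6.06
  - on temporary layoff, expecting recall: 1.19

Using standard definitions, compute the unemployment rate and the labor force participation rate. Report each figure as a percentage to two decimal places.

Unemployment rate ≈ 8.20%; labor force participation rate ≈ 62.28%.

Employed = 105.98 + 27.81 + 6.06 = 139.85 million (anyone who worked, including part-time for economic reasons, counts as employed).
Unemployed = 11.30 + 1.19 = 12.49 million (jobless and actively searching, or on temporary layoff).
Labor force = 139.85 + 12.49 = 152.34 million.
Not in labor force = 77.72 + 2.92 + 11.63 = 92.27 million (those not working and not actively searching are outside the labor force — including those who want a job but have given up searching).
Civilian working-age population = 152.34 + 92.27 = 244.61 million.
Unemployment rate = 12.49 / 152.34 = 8.20%.
Labor force participation rate = 152.34 / 244.61 = 62.28%.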